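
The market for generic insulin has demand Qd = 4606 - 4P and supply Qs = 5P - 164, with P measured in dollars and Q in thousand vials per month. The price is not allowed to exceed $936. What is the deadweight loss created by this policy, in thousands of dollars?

Equilibrium: 4606 - 4P = 5P - 164, so 4770 = 9P and P* = 530, Q* = 2486.
Since 936 is above P* = 530, the ceiling does not bind and the free-market outcome prevails.
Since the control does not bind, no trades are prevented and deadweight loss is zero.

0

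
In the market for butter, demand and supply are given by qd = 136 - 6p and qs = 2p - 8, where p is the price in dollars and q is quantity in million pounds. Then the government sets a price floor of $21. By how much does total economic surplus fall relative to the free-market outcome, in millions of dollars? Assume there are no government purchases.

Equilibrium: 136 - 6p = 2p - 8, so 144 = 8p and p* = 18, q* = 28.
Because the floor (21) lies above the market-clearing price, it is binding.
At p = 21: qd = 136 - 6·21 = 10 and qs = 2·21 - 8 = 34.
Quantity traded falls to 10. At q = 10 the demand price is (136 - 10)/6 = 21 and the supply price is (8 + 10)/2 = 9.
Deadweight loss = ½ · (21 - 9) · (28 - 10) = ½ · 12 · 18 = 108.

108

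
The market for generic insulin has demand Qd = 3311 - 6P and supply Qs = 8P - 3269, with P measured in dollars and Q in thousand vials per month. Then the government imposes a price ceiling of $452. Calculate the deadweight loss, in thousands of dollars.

Equilibrium: 3311 - 6P = 8P - 3269, so 6580 = 14P and P* = 470, Q* = 491.
Because the ceiling (452) lies below the market-clearing price, it is binding.
At P = 452: Qd = 3311 - 6·452 = 599 and Qs = 8·452 - 3269 = 347.
Quantity traded falls to 347. At Q = 347 the demand price is (3311 - 347)/6 = 494 and the supply price is (3269 + 347)/8 = 452.
Deadweight loss = ½ · (494 - 452) · (491 - 347) = ½ · 42 · 144 = 3024.

3024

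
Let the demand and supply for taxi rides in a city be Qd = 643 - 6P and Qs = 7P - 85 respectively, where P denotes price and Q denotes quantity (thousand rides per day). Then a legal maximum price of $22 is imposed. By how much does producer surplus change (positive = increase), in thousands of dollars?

-6392

Equilibrium: 643 - 6P = 7P - 85, so 728 = 13P and P* = 56, Q* = 307.
The ceiling of 22 is below the equilibrium price 56, so it binds.
At P = 22: Qd = 643 - 6·22 = 511 and Qs = 7·22 - 85 = 69.
Producer surplus without the control is ½ · (56 - 85/7) · 307 = 94249/14.
With the ceiling, producers sell 69 units at 22, so PS = ½ · (22 - 85/7) · 69 = 4761/14.
Change in producer surplus = 4761/14 - 94249/14 = -6392.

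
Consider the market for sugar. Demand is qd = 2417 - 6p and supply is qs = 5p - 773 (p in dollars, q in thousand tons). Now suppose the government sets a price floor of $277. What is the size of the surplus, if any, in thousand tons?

0

Without the control the market clears where 2417 - 6p = 5p - 773, i.e. p* = 290 and q* = 677.
Since 277 is below p* = 290, the floor does not bind and the free-market outcome prevails.
Since the control does not bind, there is no surplus.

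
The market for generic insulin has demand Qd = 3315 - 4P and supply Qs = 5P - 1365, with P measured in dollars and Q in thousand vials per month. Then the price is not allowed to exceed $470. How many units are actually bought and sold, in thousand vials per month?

985

In a free market, 3315 - 4P = 5P - 1365 gives the equilibrium P* = 520, Q* = 1235.
Because the ceiling (470) lies below the market-clearing price, it is binding.
At P = 470: Qd = 3315 - 4·470 = 1435 and Qs = 5·470 - 1365 = 985.
The quantity actually transacted is the short side, supply: 985.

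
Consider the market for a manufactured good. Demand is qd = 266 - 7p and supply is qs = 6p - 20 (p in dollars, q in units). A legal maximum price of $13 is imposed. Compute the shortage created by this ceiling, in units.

In a free market, 266 - 7p = 6p - 20 gives the equilibrium p* = 22, q* = 112.
Because the ceiling (13) lies below the market-clearing price, it is binding.
At p = 13: qd = 266 - 7·13 = 175 and qs = 6·13 - 20 = 58.
Shortage = qd - qs = 175 - 58 = 117.

117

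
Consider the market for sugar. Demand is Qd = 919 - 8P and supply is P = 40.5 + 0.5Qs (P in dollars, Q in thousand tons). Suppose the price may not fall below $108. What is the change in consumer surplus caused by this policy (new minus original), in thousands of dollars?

-696

Rearranging supply gives Qs = 2P - 81. Without the control the market clears where 919 - 8P = 2P - 81, i.e. P* = 100 and Q* = 119.
Because the floor (108) lies above the market-clearing price, it is binding.
At P = 108: Qd = 919 - 8·108 = 55 and Qs = 2·108 - 81 = 135.
Consumer surplus without the control is ½ · (114.875 - 100) · 119 = 885.0625.
With the floor, consumers buy 55 units at 108, so CS = ½ · (114.875 - 108) · 55 = 189.0625.
Change in consumer surplus = 189.0625 - 885.0625 = -696.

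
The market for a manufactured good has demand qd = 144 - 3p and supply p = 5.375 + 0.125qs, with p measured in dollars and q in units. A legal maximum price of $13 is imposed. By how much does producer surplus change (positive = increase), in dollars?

-308

Rearranging supply gives qs = 8p - 43. Setting quantity demanded equal to quantity supplied, 144 - 3p = 8p - 43, gives p* = 17 and q* = 93.
The ceiling of 13 is below the equilibrium price 17, so it binds.
At p = 13: qd = 144 - 3·13 = 105 and qs = 8·13 - 43 = 61.
Producer surplus without the control is ½ · (17 - 5.375) · 93 = 540.5625.
With the ceiling, producers sell 61 units at 13, so PS = ½ · (13 - 5.375) · 61 = 232.5625.
Change in producer surplus = 232.5625 - 540.5625 = -308.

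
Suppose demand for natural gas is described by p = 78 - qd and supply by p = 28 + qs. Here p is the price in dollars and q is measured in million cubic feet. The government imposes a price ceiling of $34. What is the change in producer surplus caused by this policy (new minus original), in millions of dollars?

-294.5

Rearranging demand gives qd = 78 - p; rearranging supply gives qs = p - 28. Equilibrium: 78 - p = p - 28, so 106 = 2p and p* = 53, q* = 25.
Since 34 < 53, the ceiling is binding.
At p = 34: qd = 78 - 34 = 44 and qs = 34 - 28 = 6.
Producer surplus without the control is ½ · (53 - 28) · 25 = 312.5.
With the ceiling, producers sell 6 units at 34, so PS = ½ · (34 - 28) · 6 = 18.
Change in producer surplus = 18 - 312.5 = -294.5.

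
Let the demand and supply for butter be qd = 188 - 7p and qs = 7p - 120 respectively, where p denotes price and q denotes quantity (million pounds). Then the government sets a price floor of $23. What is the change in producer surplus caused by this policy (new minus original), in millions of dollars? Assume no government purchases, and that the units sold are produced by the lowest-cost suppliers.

Equilibrium: 188 - 7p = 7p - 120, so 308 = 14p and p* = 22, q* = 34.
The floor of 23 is above the equilibrium price 22, so it binds.
At p = 23: qd = 188 - 7·23 = 27 and qs = 7·23 - 120 = 41.
Producer surplus without the control is ½ · (22 - 120/7) · 34 = 578/7.
With the floor, 27 units are sold at 23. The supply price at q = 27 is 21, so PS = ½ · [(23 - 120/7) + (23 - 21)] · 27 = 1485/14.
Change in producer surplus = 1485/14 - 578/7 = 23.5.

23.5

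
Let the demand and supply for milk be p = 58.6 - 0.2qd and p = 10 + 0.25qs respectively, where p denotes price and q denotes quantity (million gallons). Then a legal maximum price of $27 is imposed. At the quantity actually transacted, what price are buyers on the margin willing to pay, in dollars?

Rearranging demand gives qd = 293 - 5p; rearranging supply gives qs = 4p - 40. Equilibrium: 293 - 5p = 4p - 40, so 333 = 9p and p* = 37, q* = 108.
Since 27 < 37, the ceiling is binding.
At p = 27: qd = 293 - 5·27 = 158 and qs = 4·27 - 40 = 68.
Only 68 units reach the market. On the demand curve, the marginal buyer's willingness to pay at q = 68 is (293 - 68)/5 = 45.

45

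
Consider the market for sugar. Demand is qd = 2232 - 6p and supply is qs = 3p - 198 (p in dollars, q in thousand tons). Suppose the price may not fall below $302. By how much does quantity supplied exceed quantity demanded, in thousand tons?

288

In a free market, 2232 - 6p = 3p - 198 gives the equilibrium p* = 270, q* = 612.
Because the floor (302) lies above the market-clearing price, it is binding.
At p = 302: qd = 2232 - 6·302 = 420 and qs = 3·302 - 198 = 708.
Surplus = qs - qd = 708 - 420 = 288.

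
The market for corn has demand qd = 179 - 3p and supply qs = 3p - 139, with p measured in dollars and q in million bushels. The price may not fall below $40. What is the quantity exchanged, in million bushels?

20

Setting quantity demanded equal to quantity supplied, 179 - 3p = 3p - 139, gives p* = 53 and q* = 20.
Since 40 is below p* = 53, the floor does not bind and the free-market outcome prevails.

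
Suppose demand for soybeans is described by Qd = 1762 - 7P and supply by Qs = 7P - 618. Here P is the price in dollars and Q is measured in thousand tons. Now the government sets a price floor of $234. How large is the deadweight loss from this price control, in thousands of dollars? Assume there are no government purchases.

28672

Without the control the market clears where 1762 - 7P = 7P - 618, i.e. P* = 170 and Q* = 572.
Because the floor (234) lies above the market-clearing price, it is binding.
At P = 234: Qd = 1762 - 7·234 = 124 and Qs = 7·234 - 618 = 1020.
Quantity traded falls to 124. At Q = 124 the demand price is (1762 - 124)/7 = 234 and the supply price is (618 + 124)/7 = 106.
Deadweight loss = ½ · (234 - 106) · (572 - 124) = ½ · 128 · 448 = 28672.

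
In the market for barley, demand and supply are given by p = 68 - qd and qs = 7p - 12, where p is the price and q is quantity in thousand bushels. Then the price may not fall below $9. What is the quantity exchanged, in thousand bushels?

Rearranging demand gives qd = 68 - p. Without the control the market clears where 68 - p = 7p - 12, i.e. p* = 10 and q* = 58.
Since 9 is below p* = 10, the floor does not bind and the free-market outcome prevails.

58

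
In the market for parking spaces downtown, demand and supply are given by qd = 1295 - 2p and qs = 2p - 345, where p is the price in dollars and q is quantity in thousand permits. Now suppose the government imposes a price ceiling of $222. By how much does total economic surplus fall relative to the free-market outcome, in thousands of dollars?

70688

Equilibrium: 1295 - 2p = 2p - 345, so 1640 = 4p and p* = 410, q* = 475.
Since 222 < 410, the ceiling is binding.
At p = 222: qd = 1295 - 2·222 = 851 and qs = 2·222 - 345 = 99.
Quantity traded falls to 99. At q = 99 the demand price is (1295 - 99)/2 = 598 and the supply price is (345 + 99)/2 = 222.
Deadweight loss = ½ · (598 - 222) · (475 - 99) = ½ · 376 · 376 = 70688.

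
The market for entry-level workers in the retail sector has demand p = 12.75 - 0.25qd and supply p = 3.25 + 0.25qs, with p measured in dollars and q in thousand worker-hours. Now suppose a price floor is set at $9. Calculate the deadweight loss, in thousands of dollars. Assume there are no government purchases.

4

Rearranging demand gives qd = 51 - 4p; rearranging supply gives qs = 4p - 13. Equilibrium: 51 - 4p = 4p - 13, so 64 = 8p and p* = 8, q* = 19.
Because the floor (9) lies above the market-clearing price, it is binding.
At p = 9: qd = 51 - 4·9 = 15 and qs = 4·9 - 13 = 23.
Quantity traded falls to 15. At q = 15 the demand price is (51 - 15)/4 = 9 and the supply price is (13 + 15)/4 = 7.
Deadweight loss = ½ · (9 - 7) · (19 - 15) = ½ · 2 · 4 = 4.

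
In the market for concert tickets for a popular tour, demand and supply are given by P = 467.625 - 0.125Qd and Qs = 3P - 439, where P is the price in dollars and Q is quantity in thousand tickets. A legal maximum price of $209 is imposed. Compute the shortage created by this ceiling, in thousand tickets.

1881

Rearranging demand gives Qd = 3741 - 8P. Equilibrium: 3741 - 8P = 3P - 439, so 4180 = 11P and P* = 380, Q* = 701.
The ceiling of 209 is below the equilibrium price 380, so it binds.
At P = 209: Qd = 3741 - 8·209 = 2069 and Qs = 3·209 - 439 = 188.
Shortage = Qd - Qs = 2069 - 188 = 1881.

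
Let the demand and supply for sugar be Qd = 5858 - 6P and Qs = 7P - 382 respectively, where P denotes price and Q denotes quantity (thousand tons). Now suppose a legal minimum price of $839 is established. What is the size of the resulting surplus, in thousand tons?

4667

Equilibrium: 5858 - 6P = 7P - 382, so 6240 = 13P and P* = 480, Q* = 2978.
The floor of 839 is above the equilibrium price 480, so it binds.
At P = 839: Qd = 5858 - 6·839 = 824 and Qs = 7·839 - 382 = 5491.
Surplus = Qs - Qd = 5491 - 824 = 4667.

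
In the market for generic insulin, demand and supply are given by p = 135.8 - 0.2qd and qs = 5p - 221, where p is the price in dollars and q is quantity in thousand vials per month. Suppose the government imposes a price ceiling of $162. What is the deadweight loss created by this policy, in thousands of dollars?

Rearranging demand gives qd = 679 - 5p. Without the control the market clears where 679 - 5p = 5p - 221, i.e. p* = 90 and q* = 229.
Since 162 is above p* = 90, the ceiling does not bind and the free-market outcome prevails.
Since the control does not bind, no trades are prevented and deadweight loss is zero.

0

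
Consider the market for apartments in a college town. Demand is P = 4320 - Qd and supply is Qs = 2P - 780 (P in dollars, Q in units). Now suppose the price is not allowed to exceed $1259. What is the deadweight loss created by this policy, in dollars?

583443

Rearranging demand gives Qd = 4320 - P. Equilibrium: 4320 - P = 2P - 780, so 5100 = 3P and P* = 1700, Q* = 2620.
Since 1259 < 1700, the ceiling is binding.
At P = 1259: Qd = 4320 - 1259 = 3061 and Qs = 2·1259 - 780 = 1738.
Quantity traded falls to 1738. At Q = 1738 the demand price is 4320 - 1738 = 2582 and the supply price is (780 + 1738)/2 = 1259.
Deadweight loss = ½ · (2582 - 1259) · (2620 - 1738) = ½ · 1323 · 882 = 583443.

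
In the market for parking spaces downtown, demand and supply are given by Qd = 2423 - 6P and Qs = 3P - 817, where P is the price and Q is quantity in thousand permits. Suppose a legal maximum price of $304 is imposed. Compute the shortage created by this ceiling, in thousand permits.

504

Equilibrium: 2423 - 6P = 3P - 817, so 3240 = 9P and P* = 360, Q* = 263.
The ceiling of 304 is below the equilibrium price 360, so it binds.
At P = 304: Qd = 2423 - 6·304 = 599 and Qs = 3·304 - 817 = 95.
Shortage = Qd - Qs = 599 - 95 = 504.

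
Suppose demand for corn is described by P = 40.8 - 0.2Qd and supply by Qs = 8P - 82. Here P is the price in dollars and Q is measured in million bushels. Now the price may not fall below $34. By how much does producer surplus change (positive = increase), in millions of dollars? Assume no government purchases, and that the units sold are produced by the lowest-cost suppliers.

183

Rearranging demand gives Qd = 204 - 5P. In a free market, 204 - 5P = 8P - 82 gives the equilibrium P* = 22, Q* = 94.
Since 34 > 22, the floor is binding.
At P = 34: Qd = 204 - 5·34 = 34 and Qs = 8·34 - 82 = 190.
Producer surplus without the control is ½ · (22 - 10.25) · 94 = 552.25.
With the floor, 34 units are sold at 34. The supply price at Q = 34 is 14.5, so PS = ½ · [(34 - 10.25) + (34 - 14.5)] · 34 = 735.25.
Change in producer surplus = 735.25 - 552.25 = 183.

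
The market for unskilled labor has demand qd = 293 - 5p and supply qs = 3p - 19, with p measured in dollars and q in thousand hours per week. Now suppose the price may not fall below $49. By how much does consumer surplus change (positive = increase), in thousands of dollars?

-730

In a free market, 293 - 5p = 3p - 19 gives the equilibrium p* = 39, q* = 98.
Since 49 > 39, the floor is binding.
At p = 49: qd = 293 - 5·49 = 48 and qs = 3·49 - 19 = 128.
Consumer surplus without the control is ½ · (58.6 - 39) · 98 = 960.4.
With the floor, consumers buy 48 units at 49, so CS = ½ · (58.6 - 49) · 48 = 230.4.
Change in consumer surplus = 230.4 - 960.4 = -730.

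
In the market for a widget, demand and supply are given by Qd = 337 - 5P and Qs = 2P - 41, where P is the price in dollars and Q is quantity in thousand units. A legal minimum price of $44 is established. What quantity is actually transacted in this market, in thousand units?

Setting quantity demanded equal to quantity supplied, 337 - 5P = 2P - 41, gives P* = 54 and Q* = 67.
Since 44 is below P* = 54, the floor does not bind and the free-market outcome prevails.

67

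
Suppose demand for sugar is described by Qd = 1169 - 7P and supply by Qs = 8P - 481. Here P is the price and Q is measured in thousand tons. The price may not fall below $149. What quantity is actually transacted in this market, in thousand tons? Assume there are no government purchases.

Setting quantity demanded equal to quantity supplied, 1169 - 7P = 8P - 481, gives P* = 110 and Q* = 399.
The floor of 149 is above the equilibrium price 110, so it binds.
At P = 149: Qd = 1169 - 7·149 = 126 and Qs = 8·149 - 481 = 711.
The quantity actually transacted is the short side, demand: 126.

126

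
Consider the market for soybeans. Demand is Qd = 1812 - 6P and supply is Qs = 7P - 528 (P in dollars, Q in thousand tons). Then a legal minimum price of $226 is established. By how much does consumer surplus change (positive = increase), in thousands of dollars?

Setting quantity demanded equal to quantity supplied, 1812 - 6P = 7P - 528, gives P* = 180 and Q* = 732.
The floor of 226 is above the equilibrium price 180, so it binds.
At P = 226: Qd = 1812 - 6·226 = 456 and Qs = 7·226 - 528 = 1054.
Consumer surplus without the control is ½ · (302 - 180) · 732 = 44652.
With the floor, consumers buy 456 units at 226, so CS = ½ · (302 - 226) · 456 = 17328.
Change in consumer surplus = 17328 - 44652 = -27324.

-27324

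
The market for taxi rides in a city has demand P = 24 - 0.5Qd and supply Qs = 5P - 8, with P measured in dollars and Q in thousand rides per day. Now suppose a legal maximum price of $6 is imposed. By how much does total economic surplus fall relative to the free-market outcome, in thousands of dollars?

Rearranging demand gives Qd = 48 - 2P. Equilibrium: 48 - 2P = 5P - 8, so 56 = 7P and P* = 8, Q* = 32.
The ceiling of 6 is below the equilibrium price 8, so it binds.
At P = 6: Qd = 48 - 2·6 = 36 and Qs = 5·6 - 8 = 22.
Quantity traded falls to 22. At Q = 22 the demand price is (48 - 22)/2 = 13 and the supply price is (8 + 22)/5 = 6.
Deadweight loss = ½ · (13 - 6) · (32 - 22) = ½ · 7 · 10 = 35.

35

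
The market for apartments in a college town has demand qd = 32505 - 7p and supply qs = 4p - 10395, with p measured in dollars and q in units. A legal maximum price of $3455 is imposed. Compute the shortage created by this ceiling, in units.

Setting quantity demanded equal to quantity supplied, 32505 - 7p = 4p - 10395, gives p* = 3900 and q* = 5205.
Because the ceiling (3455) lies below the market-clearing price, it is binding.
At p = 3455: qd = 32505 - 7·3455 = 8320 and qs = 4·3455 - 10395 = 3425.
Shortage = qd - qs = 8320 - 3425 = 4895.

4895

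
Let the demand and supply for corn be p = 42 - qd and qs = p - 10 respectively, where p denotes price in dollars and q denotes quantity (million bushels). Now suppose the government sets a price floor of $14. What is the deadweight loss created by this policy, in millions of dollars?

Rearranging demand gives qd = 42 - p. In a free market, 42 - p = p - 10 gives the equilibrium p* = 26, q* = 16.
The floor of 14 is below the equilibrium price 26, so it is not binding; the market clears at p* = 26, q* = 16.
Since the control does not bind, no trades are prevented and deadweight loss is zero.

0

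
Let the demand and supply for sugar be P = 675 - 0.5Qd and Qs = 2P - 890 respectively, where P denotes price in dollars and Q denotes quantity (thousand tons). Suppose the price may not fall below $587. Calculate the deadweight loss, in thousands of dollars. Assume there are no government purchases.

1458

Rearranging demand gives Qd = 1350 - 2P. Without the control the market clears where 1350 - 2P = 2P - 890, i.e. P* = 560 and Q* = 230.
Because the floor (587) lies above the market-clearing price, it is binding.
At P = 587: Qd = 1350 - 2·587 = 176 and Qs = 2·587 - 890 = 284.
Quantity traded falls to 176. At Q = 176 the demand price is (1350 - 176)/2 = 587 and the supply price is (890 + 176)/2 = 533.
Deadweight loss = ½ · (587 - 533) · (230 - 176) = ½ · 54 · 54 = 1458.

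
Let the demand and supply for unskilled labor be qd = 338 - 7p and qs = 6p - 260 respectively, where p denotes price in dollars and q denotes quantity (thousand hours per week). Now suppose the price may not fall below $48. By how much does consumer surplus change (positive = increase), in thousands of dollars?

-18

Equilibrium: 338 - 7p = 6p - 260, so 598 = 13p and p* = 46, q* = 16.
The floor of 48 is above the equilibrium price 46, so it binds.
At p = 48: qd = 338 - 7·48 = 2 and qs = 6·48 - 260 = 28.
Consumer surplus without the control is ½ · (338/7 - 46) · 16 = 128/7.
With the floor, consumers buy 2 units at 48, so CS = ½ · (338/7 - 48) · 2 = 2/7.
Change in consumer surplus = 2/7 - 128/7 = -18.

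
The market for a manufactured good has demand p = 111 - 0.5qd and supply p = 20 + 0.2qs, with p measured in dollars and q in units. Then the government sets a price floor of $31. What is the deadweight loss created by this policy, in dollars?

0

Rearranging demand gives qd = 222 - 2p; rearranging supply gives qs = 5p - 100. In a free market, 222 - 2p = 5p - 100 gives the equilibrium p* = 46, q* = 130.
Since 31 is below p* = 46, the floor does not bind and the free-market outcome prevails.
Since the control does not bind, no trades are prevented and deadweight loss is zero.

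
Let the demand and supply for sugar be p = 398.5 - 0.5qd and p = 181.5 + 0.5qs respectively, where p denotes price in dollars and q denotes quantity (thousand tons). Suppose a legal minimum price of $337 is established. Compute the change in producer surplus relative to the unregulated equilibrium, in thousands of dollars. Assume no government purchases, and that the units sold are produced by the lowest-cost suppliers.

3572

Rearranging demand gives qd = 797 - 2p; rearranging supply gives qs = 2p - 363. Without the control the market clears where 797 - 2p = 2p - 363, i.e. p* = 290 and q* = 217.
Because the floor (337) lies above the market-clearing price, it is binding.
At p = 337: qd = 797 - 2·337 = 123 and qs = 2·337 - 363 = 311.
Producer surplus without the control is ½ · (290 - 181.5) · 217 = 11772.25.
With the floor, 123 units are sold at 337. The supply price at q = 123 is 243, so PS = ½ · [(337 - 181.5) + (337 - 243)] · 123 = 15344.25.
Change in producer surplus = 15344.25 - 11772.25 = 3572.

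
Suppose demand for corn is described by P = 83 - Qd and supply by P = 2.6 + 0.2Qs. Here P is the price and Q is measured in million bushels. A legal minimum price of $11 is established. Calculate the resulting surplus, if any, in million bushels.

Rearranging demand gives Qd = 83 - P; rearranging supply gives Qs = 5P - 13. Without the control the market clears where 83 - P = 5P - 13, i.e. P* = 16 and Q* = 67.
Since 11 is below P* = 16, the floor does not bind and the free-market outcome prevails.
Since the control does not bind, there is no surplus.

0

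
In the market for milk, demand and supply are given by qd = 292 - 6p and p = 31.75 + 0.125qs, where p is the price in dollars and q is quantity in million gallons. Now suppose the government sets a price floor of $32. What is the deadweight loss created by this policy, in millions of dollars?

Rearranging supply gives qs = 8p - 254. Without the control the market clears where 292 - 6p = 8p - 254, i.e. p* = 39 and q* = 58.
Since 32 is below p* = 39, the floor does not bind and the free-market outcome prevails.
Since the control does not bind, no trades are prevented and deadweight loss is zero.

0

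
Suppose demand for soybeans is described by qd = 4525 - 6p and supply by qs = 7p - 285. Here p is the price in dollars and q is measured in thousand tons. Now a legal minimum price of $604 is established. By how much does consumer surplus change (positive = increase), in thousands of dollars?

Setting quantity demanded equal to quantity supplied, 4525 - 6p = 7p - 285, gives p* = 370 and q* = 2305.
Since 604 > 370, the floor is binding.
At p = 604: qd = 4525 - 6·604 = 901 and qs = 7·604 - 285 = 3943.
Consumer surplus without the control is ½ · (4525/6 - 370) · 2305 = 5313025/12.
With the floor, consumers buy 901 units at 604, so CS = ½ · (4525/6 - 604) · 901 = 811801/12.
Change in consumer surplus = 811801/12 - 5313025/12 = -375102.

-375102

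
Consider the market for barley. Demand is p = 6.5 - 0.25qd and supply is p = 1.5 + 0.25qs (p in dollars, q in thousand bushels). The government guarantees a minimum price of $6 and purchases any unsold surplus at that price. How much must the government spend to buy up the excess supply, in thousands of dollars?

Rearranging demand gives qd = 26 - 4p; rearranging supply gives qs = 4p - 6. Without the control the market clears where 26 - 4p = 4p - 6, i.e. p* = 4 and q* = 10.
Because the floor (6) lies above the market-clearing price, it is binding.
At p = 6: qd = 26 - 4·6 = 2 and qs = 4·6 - 6 = 18.
Surplus = qs - qd = 16.
Government expenditure = surplus × support price = 16 × 6 = 96.

96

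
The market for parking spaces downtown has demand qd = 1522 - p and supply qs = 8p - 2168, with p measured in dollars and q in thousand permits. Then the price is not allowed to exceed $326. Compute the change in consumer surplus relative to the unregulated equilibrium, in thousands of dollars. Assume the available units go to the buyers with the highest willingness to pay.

Equilibrium: 1522 - p = 8p - 2168, so 3690 = 9p and p* = 410, q* = 1112.
Because the ceiling (326) lies below the market-clearing price, it is binding.
At p = 326: qd = 1522 - 326 = 1196 and qs = 8·326 - 2168 = 440.
Consumer surplus without the control is ½ · (1522 - 410) · 1112 = 618272.
With the ceiling, 440 units are sold at 326 (assume they go to the highest-value buyers). The demand price at q = 440 is 1082, so CS = ½ · [(1522 - 326) + (1082 - 326)] · 440 = 429440.
Change in consumer surplus = 429440 - 618272 = -188832.

-188832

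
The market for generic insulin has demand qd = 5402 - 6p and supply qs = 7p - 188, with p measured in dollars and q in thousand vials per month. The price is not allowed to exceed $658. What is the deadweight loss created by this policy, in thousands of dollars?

Equilibrium: 5402 - 6p = 7p - 188, so 5590 = 13p and p* = 430, q* = 2822.
The ceiling of 658 is above the equilibrium price 430, so it is not binding; the market clears at p* = 430, q* = 2822.
Since the control does not bind, no trades are prevented and deadweight loss is zero.

0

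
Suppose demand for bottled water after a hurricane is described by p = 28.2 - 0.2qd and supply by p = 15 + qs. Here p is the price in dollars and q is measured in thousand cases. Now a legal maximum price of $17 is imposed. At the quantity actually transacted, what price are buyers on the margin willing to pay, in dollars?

Rearranging demand gives qd = 141 - 5p; rearranging supply gives qs = p - 15. Without the control the market clears where 141 - 5p = p - 15, i.e. p* = 26 and q* = 11.
Because the ceiling (17) lies below the market-clearing price, it is binding.
At p = 17: qd = 141 - 5·17 = 56 and qs = 17 - 15 = 2.
Only 2 units reach the market. On the demand curve, the marginal buyer's willingness to pay at q = 2 is (141 - 2)/5 = 27.8.

27.8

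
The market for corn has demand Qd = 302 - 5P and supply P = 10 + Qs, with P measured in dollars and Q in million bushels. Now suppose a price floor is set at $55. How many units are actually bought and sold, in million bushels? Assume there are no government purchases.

27

Rearranging supply gives Qs = P - 10. In a free market, 302 - 5P = P - 10 gives the equilibrium P* = 52, Q* = 42.
The floor of 55 is above the equilibrium price 52, so it binds.
At P = 55: Qd = 302 - 5·55 = 27 and Qs = 55 - 10 = 45.
The quantity actually transacted is the short side, demand: 27.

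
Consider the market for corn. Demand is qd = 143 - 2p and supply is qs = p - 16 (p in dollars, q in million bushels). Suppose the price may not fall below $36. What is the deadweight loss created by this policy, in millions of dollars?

0

Setting quantity demanded equal to quantity supplied, 143 - 2p = p - 16, gives p* = 53 and q* = 37.
Since 36 is below p* = 53, the floor does not bind and the free-market outcome prevails.
Since the control does not bind, no trades are prevented and deadweight loss is zero.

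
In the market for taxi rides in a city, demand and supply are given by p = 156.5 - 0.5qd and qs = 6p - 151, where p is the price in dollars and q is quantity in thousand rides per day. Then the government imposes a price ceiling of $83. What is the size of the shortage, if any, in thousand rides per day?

Rearranging demand gives qd = 313 - 2p. Setting quantity demanded equal to quantity supplied, 313 - 2p = 6p - 151, gives p* = 58 and q* = 197.
Since 83 is above p* = 58, the ceiling does not bind and the free-market outcome prevails.
Since the control does not bind, there is no shortage.

0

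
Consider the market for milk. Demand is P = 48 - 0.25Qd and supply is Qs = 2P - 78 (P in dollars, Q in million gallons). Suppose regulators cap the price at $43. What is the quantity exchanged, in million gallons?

8

Rearranging demand gives Qd = 192 - 4P. Without the control the market clears where 192 - 4P = 2P - 78, i.e. P* = 45 and Q* = 12.
Since 43 < 45, the ceiling is binding.
At P = 43: Qd = 192 - 4·43 = 20 and Qs = 2·43 - 78 = 8.
The quantity actually transacted is the short side, supply: 8.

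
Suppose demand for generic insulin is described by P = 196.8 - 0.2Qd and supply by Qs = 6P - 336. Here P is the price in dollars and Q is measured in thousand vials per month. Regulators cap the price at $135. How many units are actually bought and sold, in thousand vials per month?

384

Rearranging demand gives Qd = 984 - 5P. Setting quantity demanded equal to quantity supplied, 984 - 5P = 6P - 336, gives P* = 120 and Q* = 384.
Since 135 is above P* = 120, the ceiling does not bind and the free-market outcome prevails.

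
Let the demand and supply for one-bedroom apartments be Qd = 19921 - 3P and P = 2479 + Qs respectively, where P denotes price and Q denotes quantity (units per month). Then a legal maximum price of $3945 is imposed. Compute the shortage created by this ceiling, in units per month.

6620

Rearranging supply gives Qs = P - 2479. In a free market, 19921 - 3P = P - 2479 gives the equilibrium P* = 5600, Q* = 3121.
Since 3945 < 5600, the ceiling is binding.
At P = 3945: Qd = 19921 - 3·3945 = 8086 and Qs = 3945 - 2479 = 1466.
Shortage = Qd - Qs = 8086 - 1466 = 6620.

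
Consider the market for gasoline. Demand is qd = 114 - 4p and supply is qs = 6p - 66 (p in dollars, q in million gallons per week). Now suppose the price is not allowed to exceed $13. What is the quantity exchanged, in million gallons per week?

12

In a free market, 114 - 4p = 6p - 66 gives the equilibrium p* = 18, q* = 42.
Since 13 < 18, the ceiling is binding.
At p = 13: qd = 114 - 4·13 = 62 and qs = 6·13 - 66 = 12.
The quantity actually transacted is the short side, supply: 12.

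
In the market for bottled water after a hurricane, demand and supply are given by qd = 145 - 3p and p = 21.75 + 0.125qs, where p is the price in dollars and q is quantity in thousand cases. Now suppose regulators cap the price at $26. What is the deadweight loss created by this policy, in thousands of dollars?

132

Rearranging supply gives qs = 8p - 174. Equilibrium: 145 - 3p = 8p - 174, so 319 = 11p and p* = 29, q* = 58.
The ceiling of 26 is below the equilibrium price 29, so it binds.
At p = 26: qd = 145 - 3·26 = 67 and qs = 8·26 - 174 = 34.
Quantity traded falls to 34. At q = 34 the demand price is (145 - 34)/3 = 37 and the supply price is (174 + 34)/8 = 26.
Deadweight loss = ½ · (37 - 26) · (58 - 34) = ½ · 11 · 24 = 132.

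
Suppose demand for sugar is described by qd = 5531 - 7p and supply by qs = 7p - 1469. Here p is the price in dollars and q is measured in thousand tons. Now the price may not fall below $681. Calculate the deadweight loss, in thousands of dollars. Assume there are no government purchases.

229327

Equilibrium: 5531 - 7p = 7p - 1469, so 7000 = 14p and p* = 500, q* = 2031.
Because the floor (681) lies above the market-clearing price, it is binding.
At p = 681: qd = 5531 - 7·681 = 764 and qs = 7·681 - 1469 = 3298.
Quantity traded falls to 764. At q = 764 the demand price is (5531 - 764)/7 = 681 and the supply price is (1469 + 764)/7 = 319.
Deadweight loss = ½ · (681 - 319) · (2031 - 764) = ½ · 362 · 1267 = 229327.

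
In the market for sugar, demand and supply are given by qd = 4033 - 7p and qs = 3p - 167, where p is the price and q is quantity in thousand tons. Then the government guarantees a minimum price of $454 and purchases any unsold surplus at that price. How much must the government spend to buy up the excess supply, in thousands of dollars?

Equilibrium: 4033 - 7p = 3p - 167, so 4200 = 10p and p* = 420, q* = 1093.
Since 454 > 420, the floor is binding.
At p = 454: qd = 4033 - 7·454 = 855 and qs = 3·454 - 167 = 1195.
Surplus = qs - qd = 340.
Government expenditure = surplus × support price = 340 × 454 = 154360.

154360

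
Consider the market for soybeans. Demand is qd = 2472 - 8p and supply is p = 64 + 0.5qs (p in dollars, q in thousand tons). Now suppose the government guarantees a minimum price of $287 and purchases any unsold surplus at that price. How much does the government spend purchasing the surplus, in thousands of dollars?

Rearranging supply gives qs = 2p - 128. Equilibrium: 2472 - 8p = 2p - 128, so 2600 = 10p and p* = 260, q* = 392.
Since 287 > 260, the floor is binding.
At p = 287: qd = 2472 - 8·287 = 176 and qs = 2·287 - 128 = 446.
Surplus = qs - qd = 270.
Government expenditure = surplus × support price = 270 × 287 = 77490.

77490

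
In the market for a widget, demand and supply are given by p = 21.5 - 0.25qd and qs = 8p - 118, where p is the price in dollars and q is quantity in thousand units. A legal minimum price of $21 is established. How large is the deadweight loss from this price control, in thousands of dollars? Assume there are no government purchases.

Rearranging demand gives qd = 86 - 4p. Setting quantity demanded equal to quantity supplied, 86 - 4p = 8p - 118, gives p* = 17 and q* = 18.
The floor of 21 is above the equilibrium price 17, so it binds.
At p = 21: qd = 86 - 4·21 = 2 and qs = 8·21 - 118 = 50.
Quantity traded falls to 2. At q = 2 the demand price is (86 - 2)/4 = 21 and the supply price is (118 + 2)/8 = 15.
Deadweight loss = ½ · (21 - 15) · (18 - 2) = ½ · 6 · 16 = 48.

48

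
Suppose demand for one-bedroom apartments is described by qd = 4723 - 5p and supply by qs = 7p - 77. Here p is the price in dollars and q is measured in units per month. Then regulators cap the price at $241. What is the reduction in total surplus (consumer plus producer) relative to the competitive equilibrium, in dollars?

Setting quantity demanded equal to quantity supplied, 4723 - 5p = 7p - 77, gives p* = 400 and q* = 2723.
The ceiling of 241 is below the equilibrium price 400, so it binds.
At p = 241: qd = 4723 - 5·241 = 3518 and qs = 7·241 - 77 = 1610.
Quantity traded falls to 1610. At q = 1610 the demand price is (4723 - 1610)/5 = 622.6 and the supply price is (77 + 1610)/7 = 241.
Deadweight loss = ½ · (622.6 - 241) · (2723 - 1610) = ½ · 381.6 · 1113 = 212360.4.

212360.4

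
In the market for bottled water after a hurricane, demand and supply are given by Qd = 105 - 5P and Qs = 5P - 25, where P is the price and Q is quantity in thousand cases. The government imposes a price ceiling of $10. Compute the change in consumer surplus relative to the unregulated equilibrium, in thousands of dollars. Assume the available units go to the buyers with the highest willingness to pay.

Without the control the market clears where 105 - 5P = 5P - 25, i.e. P* = 13 and Q* = 40.
Since 10 < 13, the ceiling is binding.
At P = 10: Qd = 105 - 5·10 = 55 and Qs = 5·10 - 25 = 25.
Consumer surplus without the control is ½ · (21 - 13) · 40 = 160.
With the ceiling, 25 units are sold at 10 (assume they go to the highest-value buyers). The demand price at Q = 25 is 16, so CS = ½ · [(21 - 10) + (16 - 10)] · 25 = 212.5.
Change in consumer surplus = 212.5 - 160 = 52.5.

52.5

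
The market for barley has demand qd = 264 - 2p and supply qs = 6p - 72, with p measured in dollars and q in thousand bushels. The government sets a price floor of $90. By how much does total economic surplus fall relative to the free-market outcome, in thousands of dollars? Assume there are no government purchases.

3072

Without the control the market clears where 264 - 2p = 6p - 72, i.e. p* = 42 and q* = 180.
Because the floor (90) lies above the market-clearing price, it is binding.
At p = 90: qd = 264 - 2·90 = 84 and qs = 6·90 - 72 = 468.
Quantity traded falls to 84. At q = 84 the demand price is (264 - 84)/2 = 90 and the supply price is (72 + 84)/6 = 26.
Deadweight loss = ½ · (90 - 26) · (180 - 84) = ½ · 64 · 96 = 3072.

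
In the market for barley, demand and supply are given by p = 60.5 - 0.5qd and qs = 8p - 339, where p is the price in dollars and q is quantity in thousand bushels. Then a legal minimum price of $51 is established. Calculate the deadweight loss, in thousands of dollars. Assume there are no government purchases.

Rearranging demand gives qd = 121 - 2p. In a free market, 121 - 2p = 8p - 339 gives the equilibrium p* = 46, q* = 29.
Since 51 > 46, the floor is binding.
At p = 51: qd = 121 - 2·51 = 19 and qs = 8·51 - 339 = 69.
Quantity traded falls to 19. At q = 19 the demand price is (121 - 19)/2 = 51 and the supply price is (339 + 19)/8 = 44.75.
Deadweight loss = ½ · (51 - 44.75) · (29 - 19) = ½ · 6.25 · 10 = 31.25.

31.25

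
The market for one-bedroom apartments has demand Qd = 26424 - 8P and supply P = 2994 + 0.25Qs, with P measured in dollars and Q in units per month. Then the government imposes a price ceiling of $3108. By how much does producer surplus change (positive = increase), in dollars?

Rearranging supply gives Qs = 4P - 11976. In a free market, 26424 - 8P = 4P - 11976 gives the equilibrium P* = 3200, Q* = 824.
The ceiling of 3108 is below the equilibrium price 3200, so it binds.
At P = 3108: Qd = 26424 - 8·3108 = 1560 and Qs = 4·3108 - 11976 = 456.
Producer surplus without the control is ½ · (3200 - 2994) · 824 = 84872.
With the ceiling, producers sell 456 units at 3108, so PS = ½ · (3108 - 2994) · 456 = 25992.
Change in producer surplus = 25992 - 84872 = -58880.

-58880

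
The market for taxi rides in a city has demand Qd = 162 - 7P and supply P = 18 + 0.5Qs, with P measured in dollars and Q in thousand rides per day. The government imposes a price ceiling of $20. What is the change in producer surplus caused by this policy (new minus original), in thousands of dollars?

Rearranging supply gives Qs = 2P - 36. Without the control the market clears where 162 - 7P = 2P - 36, i.e. P* = 22 and Q* = 8.
Because the ceiling (20) lies below the market-clearing price, it is binding.
At P = 20: Qd = 162 - 7·20 = 22 and Qs = 2·20 - 36 = 4.
Producer surplus without the control is ½ · (22 - 18) · 8 = 16.
With the ceiling, producers sell 4 units at 20, so PS = ½ · (20 - 18) · 4 = 4.
Change in producer surplus = 4 - 16 = -12.

-12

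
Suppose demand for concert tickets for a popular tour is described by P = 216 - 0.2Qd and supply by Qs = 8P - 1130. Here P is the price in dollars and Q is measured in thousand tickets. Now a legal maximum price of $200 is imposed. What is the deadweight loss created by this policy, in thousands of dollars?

Rearranging demand gives Qd = 1080 - 5P. Setting quantity demanded equal to quantity supplied, 1080 - 5P = 8P - 1130, gives P* = 170 and Q* = 230.
Since 200 is above P* = 170, the ceiling does not bind and the free-market outcome prevails.
Since the control does not bind, no trades are prevented and deadweight loss is zero.

0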